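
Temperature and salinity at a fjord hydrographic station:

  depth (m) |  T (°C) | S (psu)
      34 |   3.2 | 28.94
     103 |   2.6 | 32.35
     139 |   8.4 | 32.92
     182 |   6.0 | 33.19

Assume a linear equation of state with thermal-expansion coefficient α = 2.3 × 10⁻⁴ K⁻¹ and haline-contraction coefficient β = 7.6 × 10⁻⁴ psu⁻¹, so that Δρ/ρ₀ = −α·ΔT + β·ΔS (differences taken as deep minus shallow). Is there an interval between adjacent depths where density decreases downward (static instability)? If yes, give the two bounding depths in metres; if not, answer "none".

103–139 m

Evaluate Δρ/ρ₀ = −αΔT + βΔS across each adjacent pair:
  34–103 m: −αΔT+βΔS = −(2.3 × 10⁻⁴)(-0.6)+(7.6 × 10⁻⁴)(+3.41) = 2.7 × 10⁻³ → stable
  103–139 m: −αΔT+βΔS = −(2.3 × 10⁻⁴)(+5.8)+(7.6 × 10⁻⁴)(+0.57) = -9.0 × 10⁻⁴ → UNSTABLE
  139–182 m: −αΔT+βΔS = −(2.3 × 10⁻⁴)(-2.4)+(7.6 × 10⁻⁴)(+0.27) = 7.6 × 10⁻⁴ → stable
The 103–139 m interval has Δρ < 0: lighter water underlies denser water.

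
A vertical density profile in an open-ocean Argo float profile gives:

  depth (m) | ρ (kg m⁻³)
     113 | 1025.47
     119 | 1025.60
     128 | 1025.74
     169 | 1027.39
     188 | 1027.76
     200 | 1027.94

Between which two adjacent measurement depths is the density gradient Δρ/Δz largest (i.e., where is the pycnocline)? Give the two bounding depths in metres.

Compute the density gradient over each adjacent pair:
  113–119 m: Δρ/Δz = 0.13/6 = 0.022 kg m⁻⁴
  119–128 m: Δρ/Δz = 0.14/9 = 0.016 kg m⁻⁴
  128–169 m: Δρ/Δz = 1.65/41 = 0.040 kg m⁻⁴
  169–188 m: Δρ/Δz = 0.37/19 = 0.019 kg m⁻⁴
  188–200 m: Δρ/Δz = 0.18/12 = 0.015 kg m⁻⁴
The largest gradient is in the 128–169 m interval — the pycnocline.

128–169 m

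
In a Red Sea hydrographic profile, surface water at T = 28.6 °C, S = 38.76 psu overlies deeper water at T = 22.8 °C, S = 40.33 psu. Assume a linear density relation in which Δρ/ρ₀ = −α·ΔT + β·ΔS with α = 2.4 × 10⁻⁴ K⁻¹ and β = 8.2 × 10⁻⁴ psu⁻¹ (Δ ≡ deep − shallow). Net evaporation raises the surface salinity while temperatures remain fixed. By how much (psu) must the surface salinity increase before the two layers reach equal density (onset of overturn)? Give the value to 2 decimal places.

3.27 psu

Neutral buoyancy requires −α(T_deep − T_surf) + β(S_deep − S_surf′) = 0.
S_surf′ = S_deep − (α/β)·ΔT = 40.33 − (2.4 × 10⁻⁴/8.2 × 10⁻⁴)·(-5.8) = 42.0276 psu.
Increase required: 42.0276 − 38.76 = 3.2676 psu.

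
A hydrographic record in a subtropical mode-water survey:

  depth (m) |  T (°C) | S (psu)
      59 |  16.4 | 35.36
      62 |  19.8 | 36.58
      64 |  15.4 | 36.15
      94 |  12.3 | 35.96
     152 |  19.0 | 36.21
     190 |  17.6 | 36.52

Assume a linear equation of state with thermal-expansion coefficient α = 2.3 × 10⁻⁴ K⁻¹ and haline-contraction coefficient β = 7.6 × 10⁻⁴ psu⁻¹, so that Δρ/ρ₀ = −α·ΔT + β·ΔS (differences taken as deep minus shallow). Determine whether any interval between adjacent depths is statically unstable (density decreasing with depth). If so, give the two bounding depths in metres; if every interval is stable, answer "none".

Evaluate Δρ/ρ₀ = −αΔT + βΔS across each adjacent pair:
  59–62 m: −αΔT+βΔS = −(2.3 × 10⁻⁴)(+3.4)+(7.6 × 10⁻⁴)(+1.22) = 1.5 × 10⁻⁴ → stable
  62–64 m: −αΔT+βΔS = −(2.3 × 10⁻⁴)(-4.4)+(7.6 × 10⁻⁴)(-0.43) = 6.9 × 10⁻⁴ → stable
  64–94 m: −αΔT+βΔS = −(2.3 × 10⁻⁴)(-3.1)+(7.6 × 10⁻⁴)(-0.19) = 5.7 × 10⁻⁴ → stable
  94–152 m: −αΔT+βΔS = −(2.3 × 10⁻⁴)(+6.7)+(7.6 × 10⁻⁴)(+0.25) = -1.4 × 10⁻³ → UNSTABLE
  152–190 m: −αΔT+βΔS = −(2.3 × 10⁻⁴)(-1.4)+(7.6 × 10⁻⁴)(+0.31) = 5.6 × 10⁻⁴ → stable
The 94–152 m interval has Δρ < 0: lighter water underlies denser water.

94–152 m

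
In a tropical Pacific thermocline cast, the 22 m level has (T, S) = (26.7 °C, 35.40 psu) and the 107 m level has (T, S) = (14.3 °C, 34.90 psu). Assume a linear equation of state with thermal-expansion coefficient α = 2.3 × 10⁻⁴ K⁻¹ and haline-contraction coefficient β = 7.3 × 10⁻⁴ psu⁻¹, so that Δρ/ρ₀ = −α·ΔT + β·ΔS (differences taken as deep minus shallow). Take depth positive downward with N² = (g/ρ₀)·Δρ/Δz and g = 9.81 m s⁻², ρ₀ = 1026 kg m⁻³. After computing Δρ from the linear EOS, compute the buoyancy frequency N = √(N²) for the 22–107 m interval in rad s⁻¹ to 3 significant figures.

ΔT = -12.4 K, ΔS = -0.50 psu (deep − shallow).
Δρ/ρ₀ = −αΔT + βΔS = 2.852 × 10⁻³ − 3.65 × 10⁻⁴ = 2.487 × 10⁻³, so Δρ ≈ 2.552 kg m⁻³.
N² = (g/ρ₀)·Δρ/Δz = g·(Δρ/ρ₀)/Δz = 9.81 × 2.487 × 10⁻³ / 85 = 2.8703 × 10⁻⁴ s⁻².
N = √(2.8703 × 10⁻⁴) = 0.016942 rad s⁻¹ ≈ 0.0169 rad s⁻¹.

0.0169 rad s⁻¹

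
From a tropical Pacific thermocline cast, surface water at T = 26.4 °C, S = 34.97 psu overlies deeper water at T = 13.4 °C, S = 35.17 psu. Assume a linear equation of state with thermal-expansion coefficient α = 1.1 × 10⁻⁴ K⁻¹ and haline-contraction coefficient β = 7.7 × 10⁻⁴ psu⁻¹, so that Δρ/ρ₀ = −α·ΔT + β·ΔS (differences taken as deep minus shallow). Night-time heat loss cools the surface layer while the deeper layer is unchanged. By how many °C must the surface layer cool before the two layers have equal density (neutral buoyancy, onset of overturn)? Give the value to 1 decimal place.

14.4 °C

Neutral buoyancy requires Δρ = 0, i.e. −α(T_deep − T_surf′) + β(S_deep − S_surf) = 0.
T_surf′ = T_deep − (β/α)·ΔS = 13.4 − (7.7 × 10⁻⁴/1.1 × 10⁻⁴)·(+0.20) = 12.000 °C.
Cooling required: 26.4 − (12.000) = 14.400 °C.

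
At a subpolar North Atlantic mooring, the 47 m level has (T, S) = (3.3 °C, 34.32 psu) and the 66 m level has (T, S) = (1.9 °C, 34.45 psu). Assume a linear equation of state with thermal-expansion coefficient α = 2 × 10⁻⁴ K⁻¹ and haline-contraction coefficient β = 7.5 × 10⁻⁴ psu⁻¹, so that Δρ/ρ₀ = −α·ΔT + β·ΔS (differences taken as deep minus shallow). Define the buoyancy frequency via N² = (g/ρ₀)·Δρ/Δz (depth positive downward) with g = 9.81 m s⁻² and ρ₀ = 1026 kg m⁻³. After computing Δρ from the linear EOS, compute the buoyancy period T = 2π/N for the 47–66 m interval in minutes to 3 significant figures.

7.50 min

ΔT = -1.4 K, ΔS = +0.13 psu (deep − shallow).
Δρ/ρ₀ = −αΔT + βΔS = 2.80 × 10⁻⁴ + 9.75 × 10⁻⁵ = 3.775 × 10⁻⁴, so Δρ ≈ 0.3873 kg m⁻³.
N² = (g/ρ₀)·Δρ/Δz = g·(Δρ/ρ₀)/Δz = 9.81 × 3.775 × 10⁻⁴ / 19 = 1.9491 × 10⁻⁴ s⁻².
N = √(1.9491 × 10⁻⁴) = 0.013961 rad s⁻¹ → T = 2π/N = 450.05 s = 7.5008 min ≈ 7.50 min.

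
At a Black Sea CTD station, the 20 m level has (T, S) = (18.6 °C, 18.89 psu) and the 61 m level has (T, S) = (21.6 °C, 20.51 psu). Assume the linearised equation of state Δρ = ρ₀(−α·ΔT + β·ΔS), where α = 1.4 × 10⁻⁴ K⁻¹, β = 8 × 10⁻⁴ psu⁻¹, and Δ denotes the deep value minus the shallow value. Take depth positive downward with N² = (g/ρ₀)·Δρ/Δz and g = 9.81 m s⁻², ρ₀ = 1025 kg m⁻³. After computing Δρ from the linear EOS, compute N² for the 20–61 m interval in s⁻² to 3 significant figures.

ΔT = +3.0 K, ΔS = +1.62 psu (deep − shallow).
Δρ/ρ₀ = −αΔT + βΔS = -4.20 × 10⁻⁴ + 1.296 × 10⁻³ = 8.76 × 10⁻⁴, so Δρ ≈ 0.8979 kg m⁻³.
N² = (g/ρ₀)·Δρ/Δz = g·(Δρ/ρ₀)/Δz = 9.81 × 8.76 × 10⁻⁴ / 41 = 2.0960 × 10⁻⁴ s⁻² ≈ 2.10 × 10⁻⁴ s⁻².

2.10 × 10⁻⁴ s⁻²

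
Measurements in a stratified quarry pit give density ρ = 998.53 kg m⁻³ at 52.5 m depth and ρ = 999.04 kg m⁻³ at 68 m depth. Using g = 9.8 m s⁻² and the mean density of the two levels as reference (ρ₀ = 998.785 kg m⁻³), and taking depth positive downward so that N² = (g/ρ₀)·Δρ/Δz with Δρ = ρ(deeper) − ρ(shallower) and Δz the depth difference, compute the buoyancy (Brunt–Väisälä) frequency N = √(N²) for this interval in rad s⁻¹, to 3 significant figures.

Δρ = 999.04 − 998.53 = 0.51 kg m⁻³ over Δz = 68 − 52.5 = 15.5 m.
N² = (9.8/998.785) × (0.51/15.5) = 3.2284 × 10⁻⁴ s⁻².
N = √(3.2284 × 10⁻⁴) = 0.017968 rad s⁻¹ ≈ 0.0180 rad s⁻¹.

0.0180 rad s⁻¹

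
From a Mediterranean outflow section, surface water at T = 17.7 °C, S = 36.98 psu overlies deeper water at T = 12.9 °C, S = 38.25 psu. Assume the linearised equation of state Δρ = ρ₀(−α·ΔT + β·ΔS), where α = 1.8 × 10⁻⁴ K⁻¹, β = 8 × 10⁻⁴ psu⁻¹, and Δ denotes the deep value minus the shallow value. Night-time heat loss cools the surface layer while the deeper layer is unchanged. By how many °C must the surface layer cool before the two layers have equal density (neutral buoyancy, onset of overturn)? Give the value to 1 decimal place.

Neutral buoyancy requires Δρ = 0, i.e. −α(T_deep − T_surf′) + β(S_deep − S_surf) = 0.
T_surf′ = T_deep − (β/α)·ΔS = 12.9 − (8 × 10⁻⁴/1.8 × 10⁻⁴)·(+1.27) = 7.256 °C.
Cooling required: 17.7 − (7.256) = 10.444 °C.

10.4 °C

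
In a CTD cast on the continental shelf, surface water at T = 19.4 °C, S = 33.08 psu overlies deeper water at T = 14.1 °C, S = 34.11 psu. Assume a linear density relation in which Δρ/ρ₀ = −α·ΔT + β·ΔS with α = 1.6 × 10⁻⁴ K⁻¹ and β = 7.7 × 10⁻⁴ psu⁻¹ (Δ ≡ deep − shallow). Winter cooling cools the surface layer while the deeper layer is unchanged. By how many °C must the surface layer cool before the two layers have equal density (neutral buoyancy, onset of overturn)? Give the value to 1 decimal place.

Neutral buoyancy requires Δρ = 0, i.e. −α(T_deep − T_surf′) + β(S_deep − S_surf) = 0.
T_surf′ = T_deep − (β/α)·ΔS = 14.1 − (7.7 × 10⁻⁴/1.6 × 10⁻⁴)·(+1.03) = 9.143 °C.
Cooling required: 19.4 − (9.143) = 10.257 °C.

10.3 °C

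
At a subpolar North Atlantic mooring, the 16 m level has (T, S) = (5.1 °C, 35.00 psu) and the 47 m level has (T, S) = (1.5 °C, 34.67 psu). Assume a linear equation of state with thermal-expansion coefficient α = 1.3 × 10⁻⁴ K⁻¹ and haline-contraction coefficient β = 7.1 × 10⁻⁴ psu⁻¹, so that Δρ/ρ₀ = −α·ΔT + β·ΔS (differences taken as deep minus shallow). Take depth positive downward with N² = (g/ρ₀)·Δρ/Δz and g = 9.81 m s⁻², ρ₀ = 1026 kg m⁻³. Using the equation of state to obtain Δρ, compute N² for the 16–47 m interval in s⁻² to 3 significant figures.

ΔT = -3.6 K, ΔS = -0.33 psu (deep − shallow).
Δρ/ρ₀ = −αΔT + βΔS = 4.68 × 10⁻⁴ − 2.343 × 10⁻⁴ = 2.337 × 10⁻⁴, so Δρ ≈ 0.2398 kg m⁻³.
N² = (g/ρ₀)·Δρ/Δz = g·(Δρ/ρ₀)/Δz = 9.81 × 2.337 × 10⁻⁴ / 31 = 7.3955 × 10⁻⁵ s⁻² ≈ 7.40 × 10⁻⁵ s⁻².

7.40 × 10⁻⁵ s⁻²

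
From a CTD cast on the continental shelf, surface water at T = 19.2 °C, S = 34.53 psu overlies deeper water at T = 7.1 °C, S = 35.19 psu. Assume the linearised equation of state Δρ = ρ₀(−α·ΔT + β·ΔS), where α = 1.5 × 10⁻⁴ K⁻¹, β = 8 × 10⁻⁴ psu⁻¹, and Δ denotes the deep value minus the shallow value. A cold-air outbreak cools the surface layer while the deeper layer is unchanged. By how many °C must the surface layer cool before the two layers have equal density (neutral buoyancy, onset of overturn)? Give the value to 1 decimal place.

15.6 °C

Neutral buoyancy requires Δρ = 0, i.e. −α(T_deep − T_surf′) + β(S_deep − S_surf) = 0.
T_surf′ = T_deep − (β/α)·ΔS = 7.1 − (8 × 10⁻⁴/1.5 × 10⁻⁴)·(+0.66) = 3.580 °C.
Cooling required: 19.2 − (3.580) = 15.620 °C.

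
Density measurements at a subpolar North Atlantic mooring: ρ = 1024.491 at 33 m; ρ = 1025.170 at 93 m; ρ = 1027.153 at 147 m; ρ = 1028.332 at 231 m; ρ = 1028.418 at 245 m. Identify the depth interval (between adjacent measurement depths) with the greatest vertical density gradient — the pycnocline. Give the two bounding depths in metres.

Compute the density gradient over each adjacent pair:
  33–93 m: Δρ/Δz = 0.679/60 = 0.011 kg m⁻⁴
  93–147 m: Δρ/Δz = 1.983/54 = 0.037 kg m⁻⁴
  147–231 m: Δρ/Δz = 1.179/84 = 0.014 kg m⁻⁴
  231–245 m: Δρ/Δz = 0.086/14 = 6.1 × 10⁻³ kg m⁻⁴
The largest gradient is in the 93–147 m interval — the pycnocline.

93–147 m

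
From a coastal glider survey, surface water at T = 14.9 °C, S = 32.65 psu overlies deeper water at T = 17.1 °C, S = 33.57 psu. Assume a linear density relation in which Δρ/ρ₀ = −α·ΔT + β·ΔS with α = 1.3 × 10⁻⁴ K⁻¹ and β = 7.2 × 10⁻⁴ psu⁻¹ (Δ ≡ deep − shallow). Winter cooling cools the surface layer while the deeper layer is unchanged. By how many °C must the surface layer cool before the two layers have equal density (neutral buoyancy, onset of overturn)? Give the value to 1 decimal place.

2.9 °C

Neutral buoyancy requires Δρ = 0, i.e. −α(T_deep − T_surf′) + β(S_deep − S_surf) = 0.
T_surf′ = T_deep − (β/α)·ΔS = 17.1 − (7.2 × 10⁻⁴/1.3 × 10⁻⁴)·(+0.92) = 12.005 °C.
Cooling required: 14.9 − (12.005) = 2.895 °C.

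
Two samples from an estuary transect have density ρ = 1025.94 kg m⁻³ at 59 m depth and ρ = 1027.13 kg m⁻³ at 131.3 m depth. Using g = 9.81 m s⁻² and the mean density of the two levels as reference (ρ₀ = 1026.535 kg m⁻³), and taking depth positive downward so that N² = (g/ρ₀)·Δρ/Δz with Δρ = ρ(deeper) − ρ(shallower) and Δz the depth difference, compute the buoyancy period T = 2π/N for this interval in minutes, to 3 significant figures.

8.35 min

Δρ = 1027.13 − 1025.94 = 1.19 kg m⁻³ over Δz = 131.3 − 59 = 72.3 m.
N² = (9.81/1026.535) × (1.19/72.3) = 1.5729 × 10⁻⁴ s⁻².
N = √(1.5729 × 10⁻⁴) = 0.012542 rad s⁻¹, so T = 2π/N = 500.97 s = 8.3495 min ≈ 8.35 min.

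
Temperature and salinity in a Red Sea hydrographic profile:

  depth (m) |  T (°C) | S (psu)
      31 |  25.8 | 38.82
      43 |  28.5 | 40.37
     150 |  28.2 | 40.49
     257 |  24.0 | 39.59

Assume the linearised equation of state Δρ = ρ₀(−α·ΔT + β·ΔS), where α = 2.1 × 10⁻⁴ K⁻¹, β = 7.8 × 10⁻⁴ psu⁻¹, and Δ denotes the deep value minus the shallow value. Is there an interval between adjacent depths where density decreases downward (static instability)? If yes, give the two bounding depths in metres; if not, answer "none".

Evaluate Δρ/ρ₀ = −αΔT + βΔS across each adjacent pair:
  31–43 m: −αΔT+βΔS = −(2.1 × 10⁻⁴)(+2.7)+(7.8 × 10⁻⁴)(+1.55) = 6.4 × 10⁻⁴ → stable
  43–150 m: −αΔT+βΔS = −(2.1 × 10⁻⁴)(-0.3)+(7.8 × 10⁻⁴)(+0.12) = 1.6 × 10⁻⁴ → stable
  150–257 m: −αΔT+βΔS = −(2.1 × 10⁻⁴)(-4.2)+(7.8 × 10⁻⁴)(-0.90) = 1.8 × 10⁻⁴ → stable
Every interval has Δρ > 0: the column is stably stratified throughout.

none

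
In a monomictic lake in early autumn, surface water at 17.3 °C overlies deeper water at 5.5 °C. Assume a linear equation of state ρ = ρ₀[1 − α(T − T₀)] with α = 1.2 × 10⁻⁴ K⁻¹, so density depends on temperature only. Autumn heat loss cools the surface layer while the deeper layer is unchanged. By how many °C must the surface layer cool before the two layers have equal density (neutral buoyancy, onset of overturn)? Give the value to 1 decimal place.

11.8 °C

With temperature the only control, equal density requires T_surf′ = T_deep.
T_surf′ = 5.5 °C.
Cooling required: 17.3 − 5.5 = 11.8 °C.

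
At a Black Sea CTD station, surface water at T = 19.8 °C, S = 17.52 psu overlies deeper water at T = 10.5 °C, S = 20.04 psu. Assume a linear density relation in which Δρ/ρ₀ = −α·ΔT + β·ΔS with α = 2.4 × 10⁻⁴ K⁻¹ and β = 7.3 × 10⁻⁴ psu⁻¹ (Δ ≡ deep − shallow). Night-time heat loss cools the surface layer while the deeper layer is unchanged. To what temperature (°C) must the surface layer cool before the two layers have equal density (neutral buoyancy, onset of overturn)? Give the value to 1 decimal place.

Neutral buoyancy requires Δρ = 0, i.e. −α(T_deep − T_surf′) + β(S_deep − S_surf) = 0.
T_surf′ = T_deep − (β/α)·ΔS = 10.5 − (7.3 × 10⁻⁴/2.4 × 10⁻⁴)·(+2.52) = 2.835 °C.
Cooling required: 19.8 − (2.835) = 16.965 °C.

2.8 °C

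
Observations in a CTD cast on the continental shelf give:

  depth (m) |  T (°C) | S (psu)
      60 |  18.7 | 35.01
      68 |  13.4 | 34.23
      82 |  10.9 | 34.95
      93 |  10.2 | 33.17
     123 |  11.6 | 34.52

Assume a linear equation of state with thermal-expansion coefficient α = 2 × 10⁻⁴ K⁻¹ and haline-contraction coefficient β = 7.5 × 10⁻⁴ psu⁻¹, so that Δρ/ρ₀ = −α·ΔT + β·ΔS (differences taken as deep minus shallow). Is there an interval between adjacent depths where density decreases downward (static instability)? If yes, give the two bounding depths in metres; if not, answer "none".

Evaluate Δρ/ρ₀ = −αΔT + βΔS across each adjacent pair:
  60–68 m: −αΔT+βΔS = −(2 × 10⁻⁴)(-5.3)+(7.5 × 10⁻⁴)(-0.78) = 4.7 × 10⁻⁴ → stable
  68–82 m: −αΔT+βΔS = −(2 × 10⁻⁴)(-2.5)+(7.5 × 10⁻⁴)(+0.72) = 1.0 × 10⁻³ → stable
  82–93 m: −αΔT+βΔS = −(2 × 10⁻⁴)(-0.7)+(7.5 × 10⁻⁴)(-1.78) = -1.2 × 10⁻³ → UNSTABLE
  93–123 m: −αΔT+βΔS = −(2 × 10⁻⁴)(+1.4)+(7.5 × 10⁻⁴)(+1.35) = 7.3 × 10⁻⁴ → stable
The 82–93 m interval has Δρ < 0: lighter water underlies denser water.

82–93 m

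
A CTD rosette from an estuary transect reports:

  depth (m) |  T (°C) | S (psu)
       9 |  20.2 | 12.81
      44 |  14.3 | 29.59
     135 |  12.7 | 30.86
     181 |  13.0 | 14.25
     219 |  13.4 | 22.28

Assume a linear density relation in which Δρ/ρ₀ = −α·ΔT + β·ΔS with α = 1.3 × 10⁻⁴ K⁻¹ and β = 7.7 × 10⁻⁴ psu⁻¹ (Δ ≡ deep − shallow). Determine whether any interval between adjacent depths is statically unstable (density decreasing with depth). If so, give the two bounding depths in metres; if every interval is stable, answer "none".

135–181 m

Evaluate Δρ/ρ₀ = −αΔT + βΔS across each adjacent pair:
  9–44 m: −αΔT+βΔS = −(1.3 × 10⁻⁴)(-5.9)+(7.7 × 10⁻⁴)(+16.78) = 0.014 → stable
  44–135 m: −αΔT+βΔS = −(1.3 × 10⁻⁴)(-1.6)+(7.7 × 10⁻⁴)(+1.27) = 1.2 × 10⁻³ → stable
  135–181 m: −αΔT+βΔS = −(1.3 × 10⁻⁴)(+0.3)+(7.7 × 10⁻⁴)(-16.61) = -0.013 → UNSTABLE
  181–219 m: −αΔT+βΔS = −(1.3 × 10⁻⁴)(+0.4)+(7.7 × 10⁻⁴)(+8.03) = 6.1 × 10⁻³ → stable
The 135–181 m interval has Δρ < 0: lighter water underlies denser water.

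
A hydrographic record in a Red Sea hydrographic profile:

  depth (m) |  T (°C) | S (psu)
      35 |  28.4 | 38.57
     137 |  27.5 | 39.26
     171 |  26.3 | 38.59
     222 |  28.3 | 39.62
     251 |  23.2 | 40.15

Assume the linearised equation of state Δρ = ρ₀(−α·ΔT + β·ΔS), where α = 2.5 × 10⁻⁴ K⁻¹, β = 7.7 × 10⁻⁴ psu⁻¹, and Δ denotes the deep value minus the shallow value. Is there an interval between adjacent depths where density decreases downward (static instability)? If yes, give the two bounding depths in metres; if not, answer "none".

137–171 m

Evaluate Δρ/ρ₀ = −αΔT + βΔS across each adjacent pair:
  35–137 m: −αΔT+βΔS = −(2.5 × 10⁻⁴)(-0.9)+(7.7 × 10⁻⁴)(+0.69) = 7.6 × 10⁻⁴ → stable
  137–171 m: −αΔT+βΔS = −(2.5 × 10⁻⁴)(-1.2)+(7.7 × 10⁻⁴)(-0.67) = -2.2 × 10⁻⁴ → UNSTABLE
  171–222 m: −αΔT+βΔS = −(2.5 × 10⁻⁴)(+2.0)+(7.7 × 10⁻⁴)(+1.03) = 2.9 × 10⁻⁴ → stable
  222–251 m: −αΔT+βΔS = −(2.5 × 10⁻⁴)(-5.1)+(7.7 × 10⁻⁴)(+0.53) = 1.7 × 10⁻³ → stable
The 137–171 m interval has Δρ < 0: lighter water underlies denser water.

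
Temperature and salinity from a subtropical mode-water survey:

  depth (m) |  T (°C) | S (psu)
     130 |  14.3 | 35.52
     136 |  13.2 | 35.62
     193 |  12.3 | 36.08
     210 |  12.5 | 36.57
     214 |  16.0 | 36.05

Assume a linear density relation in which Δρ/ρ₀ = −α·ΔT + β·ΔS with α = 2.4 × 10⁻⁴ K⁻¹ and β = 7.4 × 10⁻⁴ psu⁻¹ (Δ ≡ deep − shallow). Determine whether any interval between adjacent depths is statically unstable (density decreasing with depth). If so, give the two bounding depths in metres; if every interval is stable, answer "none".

210–214 m

Evaluate Δρ/ρ₀ = −αΔT + βΔS across each adjacent pair:
  130–136 m: −αΔT+βΔS = −(2.4 × 10⁻⁴)(-1.1)+(7.4 × 10⁻⁴)(+0.10) = 3.4 × 10⁻⁴ → stable
  136–193 m: −αΔT+βΔS = −(2.4 × 10⁻⁴)(-0.9)+(7.4 × 10⁻⁴)(+0.46) = 5.6 × 10⁻⁴ → stable
  193–210 m: −αΔT+βΔS = −(2.4 × 10⁻⁴)(+0.2)+(7.4 × 10⁻⁴)(+0.49) = 3.1 × 10⁻⁴ → stable
  210–214 m: −αΔT+βΔS = −(2.4 × 10⁻⁴)(+3.5)+(7.4 × 10⁻⁴)(-0.52) = -1.2 × 10⁻³ → UNSTABLE
The 210–214 m interval has Δρ < 0: lighter water underlies denser water.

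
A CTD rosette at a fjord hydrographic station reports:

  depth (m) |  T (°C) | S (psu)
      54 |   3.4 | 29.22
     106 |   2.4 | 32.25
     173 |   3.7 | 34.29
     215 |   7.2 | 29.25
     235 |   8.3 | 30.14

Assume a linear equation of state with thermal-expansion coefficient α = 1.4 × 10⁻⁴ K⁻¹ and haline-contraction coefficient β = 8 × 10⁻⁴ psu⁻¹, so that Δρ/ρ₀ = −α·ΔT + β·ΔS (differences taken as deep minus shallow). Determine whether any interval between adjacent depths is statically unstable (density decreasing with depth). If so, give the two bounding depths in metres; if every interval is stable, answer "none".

173–215 m

Evaluate Δρ/ρ₀ = −αΔT + βΔS across each adjacent pair:
  54–106 m: −αΔT+βΔS = −(1.4 × 10⁻⁴)(-1.0)+(8 × 10⁻⁴)(+3.03) = 2.6 × 10⁻³ → stable
  106–173 m: −αΔT+βΔS = −(1.4 × 10⁻⁴)(+1.3)+(8 × 10⁻⁴)(+2.04) = 1.5 × 10⁻³ → stable
  173–215 m: −αΔT+βΔS = −(1.4 × 10⁻⁴)(+3.5)+(8 × 10⁻⁴)(-5.04) = -4.5 × 10⁻³ → UNSTABLE
  215–235 m: −αΔT+βΔS = −(1.4 × 10⁻⁴)(+1.1)+(8 × 10⁻⁴)(+0.89) = 5.6 × 10⁻⁴ → stable
The 173–215 m interval has Δρ < 0: lighter water underlies denser water.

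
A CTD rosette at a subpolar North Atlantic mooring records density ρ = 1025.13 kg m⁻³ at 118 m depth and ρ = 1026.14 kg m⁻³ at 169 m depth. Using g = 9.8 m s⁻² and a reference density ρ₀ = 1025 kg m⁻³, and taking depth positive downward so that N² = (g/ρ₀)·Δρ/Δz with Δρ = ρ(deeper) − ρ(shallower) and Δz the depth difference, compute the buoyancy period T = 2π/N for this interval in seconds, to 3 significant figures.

457 s

Δρ = 1026.14 − 1025.13 = 1.01 kg m⁻³ over Δz = 169 − 118 = 51 m.
N² = (9.8/1025) × (1.01/51) = 1.8934 × 10⁻⁴ s⁻².
N = √(1.8934 × 10⁻⁴) = 0.013760 rad s⁻¹, so T = 2π/N = 456.63 s ≈ 457 s.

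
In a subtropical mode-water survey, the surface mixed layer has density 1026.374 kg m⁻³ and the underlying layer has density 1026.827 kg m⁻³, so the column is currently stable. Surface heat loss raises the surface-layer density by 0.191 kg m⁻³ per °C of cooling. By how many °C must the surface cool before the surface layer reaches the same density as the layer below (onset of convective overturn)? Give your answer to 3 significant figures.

2.37 °C

Density deficit of the surface layer: 1026.827 − 1026.374 = 0.453 kg m⁻³.
Required change = 0.453 / 0.191 = 2.37 °C.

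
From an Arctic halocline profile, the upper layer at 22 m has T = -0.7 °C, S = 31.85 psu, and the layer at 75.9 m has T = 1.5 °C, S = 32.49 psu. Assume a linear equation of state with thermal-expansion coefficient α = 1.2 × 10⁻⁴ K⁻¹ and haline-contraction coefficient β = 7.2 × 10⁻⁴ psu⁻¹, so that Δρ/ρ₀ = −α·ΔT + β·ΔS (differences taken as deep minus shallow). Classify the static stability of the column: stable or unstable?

ΔT = 1.5 − -0.7 = +2.2 K and ΔS = 32.49 − 31.85 = +0.64 psu (deep − shallow).
−αΔT = -2.64 × 10⁻⁴; βΔS = 4.608 × 10⁻⁴; sum Δρ/ρ₀ = 1.968 × 10⁻⁴.
Δρ/ρ₀ > 0, so Δρ > 0: deeper water is denser → statically stable.

stable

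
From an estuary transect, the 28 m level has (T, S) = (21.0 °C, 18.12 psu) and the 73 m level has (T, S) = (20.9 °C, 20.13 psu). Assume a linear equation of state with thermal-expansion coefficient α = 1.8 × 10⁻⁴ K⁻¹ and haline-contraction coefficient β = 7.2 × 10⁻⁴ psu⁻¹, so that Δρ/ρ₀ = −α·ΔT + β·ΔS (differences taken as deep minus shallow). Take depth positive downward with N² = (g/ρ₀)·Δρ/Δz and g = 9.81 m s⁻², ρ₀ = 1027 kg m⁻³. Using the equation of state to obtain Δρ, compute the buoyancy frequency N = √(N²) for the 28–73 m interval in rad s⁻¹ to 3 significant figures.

ΔT = -0.1 K, ΔS = +2.01 psu (deep − shallow).
Δρ/ρ₀ = −αΔT + βΔS = 1.80 × 10⁻⁵ + 1.4472 × 10⁻³ = 1.4652 × 10⁻³, so Δρ ≈ 1.505 kg m⁻³.
N² = (g/ρ₀)·Δρ/Δz = g·(Δρ/ρ₀)/Δz = 9.81 × 1.4652 × 10⁻³ / 45 = 3.1941 × 10⁻⁴ s⁻².
N = √(3.1941 × 10⁻⁴) = 0.017872 rad s⁻¹ ≈ 0.0179 rad s⁻¹.

0.0179 rad s⁻¹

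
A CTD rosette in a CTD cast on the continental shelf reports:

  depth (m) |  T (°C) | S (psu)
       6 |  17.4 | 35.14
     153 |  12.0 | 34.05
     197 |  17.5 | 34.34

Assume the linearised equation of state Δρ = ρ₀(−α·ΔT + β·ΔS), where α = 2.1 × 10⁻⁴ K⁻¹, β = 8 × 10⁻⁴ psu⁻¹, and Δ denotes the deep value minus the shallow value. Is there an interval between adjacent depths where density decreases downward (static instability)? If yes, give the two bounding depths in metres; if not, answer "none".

153–197 m

Evaluate Δρ/ρ₀ = −αΔT + βΔS across each adjacent pair:
  6–153 m: −αΔT+βΔS = −(2.1 × 10⁻⁴)(-5.4)+(8 × 10⁻⁴)(-1.09) = 2.6 × 10⁻⁴ → stable
  153–197 m: −αΔT+βΔS = −(2.1 × 10⁻⁴)(+5.5)+(8 × 10⁻⁴)(+0.29) = -9.2 × 10⁻⁴ → UNSTABLE
The 153–197 m interval has Δρ < 0: lighter water underlies denser water.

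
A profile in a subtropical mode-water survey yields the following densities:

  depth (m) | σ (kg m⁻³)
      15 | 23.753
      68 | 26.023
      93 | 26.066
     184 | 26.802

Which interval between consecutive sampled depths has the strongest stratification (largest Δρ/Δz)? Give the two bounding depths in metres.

Compute the density gradient over each adjacent pair:
  15–68 m: Δρ/Δz = 2.270/53 = 0.043 kg m⁻⁴
  68–93 m: Δρ/Δz = 0.043/25 = 1.7 × 10⁻³ kg m⁻⁴
  93–184 m: Δρ/Δz = 0.736/91 = 8.1 × 10⁻³ kg m⁻⁴
The largest gradient is in the 15–68 m interval — the pycnocline.

15–68 m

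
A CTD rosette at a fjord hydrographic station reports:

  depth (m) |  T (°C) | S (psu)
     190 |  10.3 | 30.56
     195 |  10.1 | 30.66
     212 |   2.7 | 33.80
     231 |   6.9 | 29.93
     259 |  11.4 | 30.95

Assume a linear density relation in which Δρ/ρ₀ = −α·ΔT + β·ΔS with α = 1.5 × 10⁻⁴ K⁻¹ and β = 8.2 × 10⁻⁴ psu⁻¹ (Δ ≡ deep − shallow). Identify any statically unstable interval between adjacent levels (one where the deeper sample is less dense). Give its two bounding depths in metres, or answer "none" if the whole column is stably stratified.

Evaluate Δρ/ρ₀ = −αΔT + βΔS across each adjacent pair:
  190–195 m: −αΔT+βΔS = −(1.5 × 10⁻⁴)(-0.2)+(8.2 × 10⁻⁴)(+0.10) = 1.1 × 10⁻⁴ → stable
  195–212 m: −αΔT+βΔS = −(1.5 × 10⁻⁴)(-7.4)+(8.2 × 10⁻⁴)(+3.14) = 3.7 × 10⁻³ → stable
  212–231 m: −αΔT+βΔS = −(1.5 × 10⁻⁴)(+4.2)+(8.2 × 10⁻⁴)(-3.87) = -3.8 × 10⁻³ → UNSTABLE
  231–259 m: −αΔT+βΔS = −(1.5 × 10⁻⁴)(+4.5)+(8.2 × 10⁻⁴)(+1.02) = 1.6 × 10⁻⁴ → stable
The 212–231 m interval has Δρ < 0: lighter water underlies denser water.

212–231 m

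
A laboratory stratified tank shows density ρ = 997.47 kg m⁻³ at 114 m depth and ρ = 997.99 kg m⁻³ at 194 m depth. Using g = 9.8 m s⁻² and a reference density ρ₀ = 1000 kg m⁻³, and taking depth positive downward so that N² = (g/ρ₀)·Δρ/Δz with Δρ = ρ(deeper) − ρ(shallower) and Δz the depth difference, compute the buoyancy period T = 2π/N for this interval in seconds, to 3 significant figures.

Δρ = 997.99 − 997.47 = 0.52 kg m⁻³ over Δz = 194 − 114 = 80 m.
N² = (9.8/1000) × (0.52/80) = 6.3700 × 10⁻⁵ s⁻².
N = √(6.3700 × 10⁻⁵) = 7.9812 × 10⁻³ rad s⁻¹, so T = 2π/N = 787.25 s ≈ 787 s.
N² > 0, so the interval is statically stable.

787 s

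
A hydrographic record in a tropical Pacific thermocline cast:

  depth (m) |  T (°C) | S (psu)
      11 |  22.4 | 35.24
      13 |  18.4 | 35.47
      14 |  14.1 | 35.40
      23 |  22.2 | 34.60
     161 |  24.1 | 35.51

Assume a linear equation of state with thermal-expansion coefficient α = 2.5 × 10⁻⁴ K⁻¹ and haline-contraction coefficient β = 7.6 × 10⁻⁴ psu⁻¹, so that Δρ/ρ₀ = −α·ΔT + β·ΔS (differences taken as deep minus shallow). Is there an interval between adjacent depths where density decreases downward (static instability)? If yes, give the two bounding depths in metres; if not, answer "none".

Evaluate Δρ/ρ₀ = −αΔT + βΔS across each adjacent pair:
  11–13 m: −αΔT+βΔS = −(2.5 × 10⁻⁴)(-4.0)+(7.6 × 10⁻⁴)(+0.23) = 1.2 × 10⁻³ → stable
  13–14 m: −αΔT+βΔS = −(2.5 × 10⁻⁴)(-4.3)+(7.6 × 10⁻⁴)(-0.07) = 1.0 × 10⁻³ → stable
  14–23 m: −αΔT+βΔS = −(2.5 × 10⁻⁴)(+8.1)+(7.6 × 10⁻⁴)(-0.80) = -2.6 × 10⁻³ → UNSTABLE
  23–161 m: −αΔT+βΔS = −(2.5 × 10⁻⁴)(+1.9)+(7.6 × 10⁻⁴)(+0.91) = 2.2 × 10⁻⁴ → stable
The 14–23 m interval has Δρ < 0: lighter water underlies denser water.

14–23 m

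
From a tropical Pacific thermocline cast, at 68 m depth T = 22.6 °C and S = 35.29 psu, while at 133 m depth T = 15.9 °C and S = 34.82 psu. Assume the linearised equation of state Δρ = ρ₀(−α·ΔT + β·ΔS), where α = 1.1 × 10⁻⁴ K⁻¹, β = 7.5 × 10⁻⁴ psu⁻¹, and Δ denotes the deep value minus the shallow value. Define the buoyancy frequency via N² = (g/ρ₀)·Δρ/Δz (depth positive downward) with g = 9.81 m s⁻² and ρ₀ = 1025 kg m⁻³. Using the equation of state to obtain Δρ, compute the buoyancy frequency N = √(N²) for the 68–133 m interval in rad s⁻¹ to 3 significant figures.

7.62 × 10⁻³ rad s⁻¹

ΔT = -6.7 K, ΔS = -0.47 psu (deep − shallow).
Δρ/ρ₀ = −αΔT + βΔS = 7.37 × 10⁻⁴ − 3.525 × 10⁻⁴ = 3.845 × 10⁻⁴, so Δρ ≈ 0.3941 kg m⁻³.
N² = (g/ρ₀)·Δρ/Δz = g·(Δρ/ρ₀)/Δz = 9.81 × 3.845 × 10⁻⁴ / 65 = 5.8030 × 10⁻⁵ s⁻².
N = √(5.8030 × 10⁻⁵) = 7.6177 × 10⁻³ rad s⁻¹ ≈ 7.62 × 10⁻³ rad s⁻¹.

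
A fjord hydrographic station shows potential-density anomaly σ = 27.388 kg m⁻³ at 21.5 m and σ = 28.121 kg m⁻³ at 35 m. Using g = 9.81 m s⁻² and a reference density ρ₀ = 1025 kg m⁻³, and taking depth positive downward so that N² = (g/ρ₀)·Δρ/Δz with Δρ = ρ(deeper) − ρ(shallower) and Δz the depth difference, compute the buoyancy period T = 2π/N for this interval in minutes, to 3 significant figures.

4.59 min

Δρ = 1028.121 − 1027.388 = 0.733 kg m⁻³ over Δz = 35 − 21.5 = 13.5 m.
N² = (9.81/1025) × (0.733/13.5) = 5.1966 × 10⁻⁴ s⁻².
N = √(5.1966 × 10⁻⁴) = 0.022796 rad s⁻¹, so T = 2π/N = 275.63 s = 4.5938 min ≈ 4.59 min.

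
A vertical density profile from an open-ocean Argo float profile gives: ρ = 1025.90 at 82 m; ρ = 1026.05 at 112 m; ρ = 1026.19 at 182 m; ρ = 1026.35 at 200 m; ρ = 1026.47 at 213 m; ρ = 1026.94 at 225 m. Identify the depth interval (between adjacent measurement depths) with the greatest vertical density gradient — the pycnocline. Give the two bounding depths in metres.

213–225 m

Compute the density gradient over each adjacent pair:
  82–112 m: Δρ/Δz = 0.15/30 = 5.0 × 10⁻³ kg m⁻⁴
  112–182 m: Δρ/Δz = 0.14/70 = 2.0 × 10⁻³ kg m⁻⁴
  182–200 m: Δρ/Δz = 0.16/18 = 8.9 × 10⁻³ kg m⁻⁴
  200–213 m: Δρ/Δz = 0.12/13 = 9.2 × 10⁻³ kg m⁻⁴
  213–225 m: Δρ/Δz = 0.47/12 = 0.039 kg m⁻⁴
The largest gradient is in the 213–225 m interval — the pycnocline.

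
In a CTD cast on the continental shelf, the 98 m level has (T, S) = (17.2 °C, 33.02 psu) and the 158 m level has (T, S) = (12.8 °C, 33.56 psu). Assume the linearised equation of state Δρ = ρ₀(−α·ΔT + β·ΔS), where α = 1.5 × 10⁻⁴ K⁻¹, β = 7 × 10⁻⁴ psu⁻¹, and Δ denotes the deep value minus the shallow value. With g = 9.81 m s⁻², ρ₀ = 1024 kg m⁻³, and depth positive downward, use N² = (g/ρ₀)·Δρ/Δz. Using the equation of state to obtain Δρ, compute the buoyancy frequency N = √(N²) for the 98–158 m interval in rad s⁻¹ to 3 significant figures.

0.0130 rad s⁻¹

ΔT = -4.4 K, ΔS = +0.54 psu (deep − shallow).
Δρ/ρ₀ = −αΔT + βΔS = 6.60 × 10⁻⁴ + 3.78 × 10⁻⁴ = 1.038 × 10⁻³, so Δρ ≈ 1.063 kg m⁻³.
N² = (g/ρ₀)·Δρ/Δz = g·(Δρ/ρ₀)/Δz = 9.81 × 1.038 × 10⁻³ / 60 = 1.6971 × 10⁻⁴ s⁻².
N = √(1.6971 × 10⁻⁴) = 0.013027 rad s⁻¹ ≈ 0.0130 rad s⁻¹.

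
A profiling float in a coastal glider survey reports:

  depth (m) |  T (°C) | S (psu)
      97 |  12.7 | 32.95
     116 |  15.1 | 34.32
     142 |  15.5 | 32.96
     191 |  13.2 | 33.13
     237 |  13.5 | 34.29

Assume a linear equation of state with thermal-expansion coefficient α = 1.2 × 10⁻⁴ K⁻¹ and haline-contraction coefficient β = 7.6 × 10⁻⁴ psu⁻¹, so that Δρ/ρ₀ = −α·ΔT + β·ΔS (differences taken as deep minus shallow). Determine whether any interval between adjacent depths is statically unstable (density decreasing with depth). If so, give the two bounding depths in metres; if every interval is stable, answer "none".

Evaluate Δρ/ρ₀ = −αΔT + βΔS across each adjacent pair:
  97–116 m: −αΔT+βΔS = −(1.2 × 10⁻⁴)(+2.4)+(7.6 × 10⁻⁴)(+1.37) = 7.5 × 10⁻⁴ → stable
  116–142 m: −αΔT+βΔS = −(1.2 × 10⁻⁴)(+0.4)+(7.6 × 10⁻⁴)(-1.36) = -1.1 × 10⁻³ → UNSTABLE
  142–191 m: −αΔT+βΔS = −(1.2 × 10⁻⁴)(-2.3)+(7.6 × 10⁻⁴)(+0.17) = 4.1 × 10⁻⁴ → stable
  191–237 m: −αΔT+βΔS = −(1.2 × 10⁻⁴)(+0.3)+(7.6 × 10⁻⁴)(+1.16) = 8.5 × 10⁻⁴ → stable
The 116–142 m interval has Δρ < 0: lighter water underlies denser water.

116–142 m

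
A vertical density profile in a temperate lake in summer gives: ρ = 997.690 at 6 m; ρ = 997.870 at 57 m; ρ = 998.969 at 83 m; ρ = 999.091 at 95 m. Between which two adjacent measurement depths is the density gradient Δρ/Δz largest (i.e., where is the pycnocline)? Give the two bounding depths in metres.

Compute the density gradient over each adjacent pair:
  6–57 m: Δρ/Δz = 0.180/51 = 3.5 × 10⁻³ kg m⁻⁴
  57–83 m: Δρ/Δz = 1.099/26 = 0.042 kg m⁻⁴
  83–95 m: Δρ/Δz = 0.122/12 = 0.010 kg m⁻⁴
The largest gradient is in the 57–83 m interval — the pycnocline.

57–83 m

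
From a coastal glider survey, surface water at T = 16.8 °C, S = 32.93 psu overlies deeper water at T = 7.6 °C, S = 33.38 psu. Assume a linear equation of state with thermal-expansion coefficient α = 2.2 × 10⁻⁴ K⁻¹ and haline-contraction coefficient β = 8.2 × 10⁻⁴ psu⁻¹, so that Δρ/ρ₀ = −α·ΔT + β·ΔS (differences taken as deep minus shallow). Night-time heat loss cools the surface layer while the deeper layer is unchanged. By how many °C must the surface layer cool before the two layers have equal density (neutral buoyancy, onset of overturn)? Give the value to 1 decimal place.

10.9 °C

Neutral buoyancy requires Δρ = 0, i.e. −α(T_deep − T_surf′) + β(S_deep − S_surf) = 0.
T_surf′ = T_deep − (β/α)·ΔS = 7.6 − (8.2 × 10⁻⁴/2.2 × 10⁻⁴)·(+0.45) = 5.923 °C.
Cooling required: 16.8 − (5.923) = 10.877 °C.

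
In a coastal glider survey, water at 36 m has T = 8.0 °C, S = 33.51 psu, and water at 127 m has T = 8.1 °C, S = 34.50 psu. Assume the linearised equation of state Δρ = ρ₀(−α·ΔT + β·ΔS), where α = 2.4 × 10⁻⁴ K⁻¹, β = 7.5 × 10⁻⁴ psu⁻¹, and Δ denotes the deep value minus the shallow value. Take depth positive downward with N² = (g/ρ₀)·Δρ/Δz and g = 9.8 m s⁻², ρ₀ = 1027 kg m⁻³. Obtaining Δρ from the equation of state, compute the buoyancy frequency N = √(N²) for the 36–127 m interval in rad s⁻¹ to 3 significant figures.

ΔT = +0.1 K, ΔS = +0.99 psu (deep − shallow).
Δρ/ρ₀ = −αΔT + βΔS = -2.40 × 10⁻⁵ + 7.425 × 10⁻⁴ = 7.185 × 10⁻⁴, so Δρ ≈ 0.7379 kg m⁻³.
N² = (g/ρ₀)·Δρ/Δz = g·(Δρ/ρ₀)/Δz = 9.8 × 7.185 × 10⁻⁴ / 91 = 7.7377 × 10⁻⁵ s⁻².
N = √(7.7377 × 10⁻⁵) = 8.7964 × 10⁻³ rad s⁻¹ ≈ 8.80 × 10⁻³ rad s⁻¹.

8.80 × 10⁻³ rad s⁻¹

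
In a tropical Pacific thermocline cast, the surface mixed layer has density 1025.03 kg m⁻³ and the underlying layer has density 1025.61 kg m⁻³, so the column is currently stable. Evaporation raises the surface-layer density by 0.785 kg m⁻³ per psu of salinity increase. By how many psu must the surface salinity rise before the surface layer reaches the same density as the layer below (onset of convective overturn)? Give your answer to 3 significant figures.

Density deficit of the surface layer: 1025.61 − 1025.03 = 0.58 kg m⁻³.
Required change = 0.58 / 0.785 = 0.739 psu.

0.739 psu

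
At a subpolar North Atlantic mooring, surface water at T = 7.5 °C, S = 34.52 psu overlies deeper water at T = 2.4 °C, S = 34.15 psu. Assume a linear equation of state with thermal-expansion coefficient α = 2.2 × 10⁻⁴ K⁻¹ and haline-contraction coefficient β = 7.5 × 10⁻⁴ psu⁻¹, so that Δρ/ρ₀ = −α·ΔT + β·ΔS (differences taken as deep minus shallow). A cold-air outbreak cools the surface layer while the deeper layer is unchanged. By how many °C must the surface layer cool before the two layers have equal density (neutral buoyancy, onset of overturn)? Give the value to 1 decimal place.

Neutral buoyancy requires Δρ = 0, i.e. −α(T_deep − T_surf′) + β(S_deep − S_surf) = 0.
T_surf′ = T_deep − (β/α)·ΔS = 2.4 − (7.5 × 10⁻⁴/2.2 × 10⁻⁴)·(-0.37) = 3.661 °C.
Cooling required: 7.5 − (3.661) = 3.839 °C.

3.8 °C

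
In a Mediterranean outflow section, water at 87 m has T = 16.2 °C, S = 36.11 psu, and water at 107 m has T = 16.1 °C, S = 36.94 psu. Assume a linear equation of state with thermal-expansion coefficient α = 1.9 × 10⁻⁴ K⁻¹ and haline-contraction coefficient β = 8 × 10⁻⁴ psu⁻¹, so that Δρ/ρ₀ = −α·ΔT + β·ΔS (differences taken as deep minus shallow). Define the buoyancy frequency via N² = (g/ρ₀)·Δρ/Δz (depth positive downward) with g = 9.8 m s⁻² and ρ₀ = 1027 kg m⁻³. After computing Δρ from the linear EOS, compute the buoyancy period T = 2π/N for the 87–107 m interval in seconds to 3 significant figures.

ΔT = -0.1 K, ΔS = +0.83 psu (deep − shallow).
Δρ/ρ₀ = −αΔT + βΔS = 1.90 × 10⁻⁵ + 6.64 × 10⁻⁴ = 6.83 × 10⁻⁴, so Δρ ≈ 0.7014 kg m⁻³.
N² = (g/ρ₀)·Δρ/Δz = g·(Δρ/ρ₀)/Δz = 9.8 × 6.83 × 10⁻⁴ / 20 = 3.3467 × 10⁻⁴ s⁻².
N = √(3.3467 × 10⁻⁴) = 0.018294 rad s⁻¹ → T = 2π/N = 343.46 s ≈ 343 s.

343 s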